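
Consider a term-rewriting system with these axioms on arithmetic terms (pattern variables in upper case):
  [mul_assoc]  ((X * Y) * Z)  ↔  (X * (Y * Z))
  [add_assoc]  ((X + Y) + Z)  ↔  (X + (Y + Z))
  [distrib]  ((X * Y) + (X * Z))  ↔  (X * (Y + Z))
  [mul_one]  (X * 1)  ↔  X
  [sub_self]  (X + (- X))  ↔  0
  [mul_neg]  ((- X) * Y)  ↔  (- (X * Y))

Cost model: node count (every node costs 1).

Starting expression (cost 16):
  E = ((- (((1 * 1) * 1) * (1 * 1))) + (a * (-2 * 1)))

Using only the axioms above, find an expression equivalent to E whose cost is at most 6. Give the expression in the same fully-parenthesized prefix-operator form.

((- 1) + (a * -2))   [cost 6]

step 1: mul_one (→) rewrites ((1 * 1) * 1) into (1 * 1), now ((- ((1 * 1) * (1 * 1))) + (a * (-2 * 1)))
step 2: mul_one (→) rewrites (1 * 1) into 1, now ((- ((1 * 1) * 1)) + (a * (-2 * 1)))
step 3: mul_one (→) rewrites (1 * 1) into 1, now ((- (1 * 1)) + (a * (-2 * 1)))
step 4: mul_one (→) rewrites (1 * 1) into 1, now ((- 1) + (a * (-2 * 1)))
step 5: mul_one (→) rewrites (-2 * 1) into -2, reaching cost 6 (bound 6)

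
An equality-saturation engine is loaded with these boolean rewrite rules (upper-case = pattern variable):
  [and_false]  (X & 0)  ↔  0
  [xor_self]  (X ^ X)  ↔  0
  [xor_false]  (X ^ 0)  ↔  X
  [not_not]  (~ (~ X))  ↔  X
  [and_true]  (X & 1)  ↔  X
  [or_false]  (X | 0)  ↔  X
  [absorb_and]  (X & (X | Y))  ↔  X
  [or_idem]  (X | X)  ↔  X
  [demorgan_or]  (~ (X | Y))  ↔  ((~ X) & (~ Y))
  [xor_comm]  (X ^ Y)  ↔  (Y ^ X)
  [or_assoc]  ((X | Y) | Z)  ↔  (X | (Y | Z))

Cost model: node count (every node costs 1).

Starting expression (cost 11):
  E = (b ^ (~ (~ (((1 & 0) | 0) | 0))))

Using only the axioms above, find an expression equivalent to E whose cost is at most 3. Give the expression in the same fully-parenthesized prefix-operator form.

(b ^ 0)   [cost 3]

(1) ((1 & 0) | 0)  =[or_false →]=  (1 & 0)    ⊢ (b ^ (~ (~ ((1 & 0) | 0))))
(2) ((1 & 0) | 0)  =[or_false →]=  (1 & 0)    ⊢ (b ^ (~ (~ (1 & 0))))
(3) (~ (~ (1 & 0)))  =[not_not →]=  (1 & 0)    ⊢ (b ^ (1 & 0))
(4) (1 & 0)  =[and_false →]=  0    ⊢ cost 3, within 3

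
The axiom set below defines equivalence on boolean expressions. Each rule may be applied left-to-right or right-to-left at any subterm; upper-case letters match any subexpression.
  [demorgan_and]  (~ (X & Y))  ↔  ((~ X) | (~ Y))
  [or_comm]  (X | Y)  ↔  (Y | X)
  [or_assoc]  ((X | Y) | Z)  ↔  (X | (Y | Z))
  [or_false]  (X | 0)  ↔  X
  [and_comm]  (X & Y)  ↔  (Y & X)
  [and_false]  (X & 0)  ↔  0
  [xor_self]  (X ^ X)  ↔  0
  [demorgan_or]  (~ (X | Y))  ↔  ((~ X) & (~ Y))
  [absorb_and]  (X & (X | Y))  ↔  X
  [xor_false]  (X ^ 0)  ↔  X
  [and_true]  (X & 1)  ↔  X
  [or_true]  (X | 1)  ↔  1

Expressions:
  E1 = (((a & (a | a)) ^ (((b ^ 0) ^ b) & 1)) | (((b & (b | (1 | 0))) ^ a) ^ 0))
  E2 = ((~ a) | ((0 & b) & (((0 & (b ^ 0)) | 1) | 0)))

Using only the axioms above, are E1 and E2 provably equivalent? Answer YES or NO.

NO

Every axiom is a valid identity, so a rewrite proof would force E1 and E2 to agree under every assignment.
At a=0, b=0: E1 = 0 but E2 = 1; they differ, so no derivation exists.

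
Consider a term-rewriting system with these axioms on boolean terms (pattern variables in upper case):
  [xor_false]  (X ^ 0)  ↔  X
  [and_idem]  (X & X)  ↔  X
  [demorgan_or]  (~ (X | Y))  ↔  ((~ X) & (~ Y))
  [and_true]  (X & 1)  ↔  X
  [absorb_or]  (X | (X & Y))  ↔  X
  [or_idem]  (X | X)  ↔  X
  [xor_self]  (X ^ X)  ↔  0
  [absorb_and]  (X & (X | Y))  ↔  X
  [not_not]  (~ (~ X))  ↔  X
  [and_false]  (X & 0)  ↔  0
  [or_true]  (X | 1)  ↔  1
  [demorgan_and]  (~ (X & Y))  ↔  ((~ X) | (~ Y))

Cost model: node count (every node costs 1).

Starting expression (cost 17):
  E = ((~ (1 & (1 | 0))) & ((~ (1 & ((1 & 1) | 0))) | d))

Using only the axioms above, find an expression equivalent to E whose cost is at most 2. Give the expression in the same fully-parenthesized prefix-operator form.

(1) (1 & 1)  =[and_true →]=  1    ⊢ ((~ (1 & (1 | 0))) & ((~ (1 & (1 | 0))) | d))
(2) ((~ (1 & (1 | 0))) & ((~ (1 & (1 | 0))) | d))  =[absorb_and →]=  (~ (1 & (1 | 0)))
(3) (1 & (1 | 0))  =[absorb_and →]=  1    ⊢ cost 2, within 2

(~ 1)   [cost 2]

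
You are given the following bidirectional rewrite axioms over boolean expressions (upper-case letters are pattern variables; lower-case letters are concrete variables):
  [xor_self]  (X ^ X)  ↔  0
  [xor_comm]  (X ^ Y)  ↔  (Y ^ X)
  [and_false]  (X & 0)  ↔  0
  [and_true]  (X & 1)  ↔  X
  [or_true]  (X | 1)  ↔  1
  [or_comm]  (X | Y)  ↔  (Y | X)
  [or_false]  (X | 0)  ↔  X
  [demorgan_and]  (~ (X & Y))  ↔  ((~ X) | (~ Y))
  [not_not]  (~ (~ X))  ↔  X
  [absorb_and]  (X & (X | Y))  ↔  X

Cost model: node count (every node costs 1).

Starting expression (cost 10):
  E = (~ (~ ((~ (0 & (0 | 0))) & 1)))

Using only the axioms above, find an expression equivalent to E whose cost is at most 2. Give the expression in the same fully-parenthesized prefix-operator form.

(~ 0)   [cost 2]

step 1: absorb_and (→) rewrites (0 & (0 | 0)) into 0, now (~ (~ ((~ 0) & 1)))
step 2: and_true (→) rewrites ((~ 0) & 1) into (~ 0), now (~ (~ (~ 0)))
step 3: not_not (→) rewrites (~ (~ (~ 0))) into (~ 0), reaching cost 2 (bound 2)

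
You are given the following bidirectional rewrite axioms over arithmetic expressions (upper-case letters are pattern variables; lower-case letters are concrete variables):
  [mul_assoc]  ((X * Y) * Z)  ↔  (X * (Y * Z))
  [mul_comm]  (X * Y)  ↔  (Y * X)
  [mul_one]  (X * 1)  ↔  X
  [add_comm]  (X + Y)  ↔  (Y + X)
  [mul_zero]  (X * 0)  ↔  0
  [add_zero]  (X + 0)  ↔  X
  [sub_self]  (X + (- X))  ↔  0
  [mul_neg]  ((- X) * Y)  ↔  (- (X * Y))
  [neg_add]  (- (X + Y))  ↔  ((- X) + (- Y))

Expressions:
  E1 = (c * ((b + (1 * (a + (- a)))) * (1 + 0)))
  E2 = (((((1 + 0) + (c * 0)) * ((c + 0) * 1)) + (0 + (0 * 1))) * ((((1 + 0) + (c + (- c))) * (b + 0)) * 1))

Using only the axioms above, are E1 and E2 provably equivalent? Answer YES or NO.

YES

1. [sub_self →] (a + (- a))  →  0;  E1 = (c * ((b + (1 * 0)) * (1 + 0)))
2. [add_zero →] (1 + 0)  →  1;  E1 = (c * ((b + (1 * 0)) * 1))
3. [mul_one →] ((b + (1 * 0)) * 1)  →  (b + (1 * 0));  E1 = (c * (b + (1 * 0)))
4. [mul_zero →] (1 * 0)  →  0;  E1 = (c * (b + 0))
5. [add_zero →] (b + 0)  →  b;  E1 = (c * b)
6. [add_zero ←] c  →  (c + 0);  E1 = ((c + 0) * b)
7. [mul_one ←] b  →  (b * 1);  E1 = ((c + 0) * (b * 1))
8. [mul_one ←] c  →  (c * 1);  E1 = (((c * 1) + 0) * (b * 1))
9. [add_zero ←] 1  →  (1 + 0);  E1 = (((c * (1 + 0)) + 0) * (b * 1))
10. [add_zero ←] 0  →  (0 + 0);  E1 = (((c * (1 + 0)) + (0 + 0)) * (b * 1))
11. [mul_one ←] 0  →  (0 * 1);  E1 = (((c * (1 + 0)) + (0 + (0 * 1))) * (b * 1))
12. [add_zero ←] 1  →  (1 + 0);  E1 = (((c * (1 + 0)) + (0 + (0 * 1))) * (b * (1 + 0)))
13. [mul_one ←] (b * (1 + 0))  →  ((b * (1 + 0)) * 1);  E1 = (((c * (1 + 0)) + (0 + (0 * 1))) * ((b * (1 + 0)) * 1))
14. [mul_comm →] (b * (1 + 0))  →  ((1 + 0) * b);  E1 = (((c * (1 + 0)) + (0 + (0 * 1))) * (((1 + 0) * b) * 1))
15. [add_zero ←] b  →  (b + 0);  E1 = (((c * (1 + 0)) + (0 + (0 * 1))) * (((1 + 0) * (b + 0)) * 1))
16. [add_zero ←] 1  →  (1 + 0);  E1 = (((c * ((1 + 0) + 0)) + (0 + (0 * 1))) * (((1 + 0) * (b + 0)) * 1))
17. [mul_zero ←] 0  →  (c * 0);  E1 = (((c * ((1 + 0) + (c * 0))) + (0 + (0 * 1))) * (((1 + 0) * (b + 0)) * 1))
18. [mul_one ←] c  →  (c * 1);  E1 = ((((c * 1) * ((1 + 0) + (c * 0))) + (0 + (0 * 1))) * (((1 + 0) * (b + 0)) * 1))
19. [mul_comm →] ((c * 1) * ((1 + 0) + (c * 0)))  →  (((1 + 0) + (c * 0)) * (c * 1));  E1 = (((((1 + 0) + (c * 0)) * (c * 1)) + (0 + (0 * 1))) * (((1 + 0) * (b + 0)) * 1))
20. [add_zero ←] (1 + 0)  →  ((1 + 0) + 0);  E1 = (((((1 + 0) + (c * 0)) * (c * 1)) + (0 + (0 * 1))) * ((((1 + 0) + 0) * (b + 0)) * 1))
21. [add_zero ←] c  →  (c + 0);  E1 = (((((1 + 0) + (c * 0)) * ((c + 0) * 1)) + (0 + (0 * 1))) * ((((1 + 0) + 0) * (b + 0)) * 1))
22. [sub_self ←] 0  →  (c + (- c));  this is E2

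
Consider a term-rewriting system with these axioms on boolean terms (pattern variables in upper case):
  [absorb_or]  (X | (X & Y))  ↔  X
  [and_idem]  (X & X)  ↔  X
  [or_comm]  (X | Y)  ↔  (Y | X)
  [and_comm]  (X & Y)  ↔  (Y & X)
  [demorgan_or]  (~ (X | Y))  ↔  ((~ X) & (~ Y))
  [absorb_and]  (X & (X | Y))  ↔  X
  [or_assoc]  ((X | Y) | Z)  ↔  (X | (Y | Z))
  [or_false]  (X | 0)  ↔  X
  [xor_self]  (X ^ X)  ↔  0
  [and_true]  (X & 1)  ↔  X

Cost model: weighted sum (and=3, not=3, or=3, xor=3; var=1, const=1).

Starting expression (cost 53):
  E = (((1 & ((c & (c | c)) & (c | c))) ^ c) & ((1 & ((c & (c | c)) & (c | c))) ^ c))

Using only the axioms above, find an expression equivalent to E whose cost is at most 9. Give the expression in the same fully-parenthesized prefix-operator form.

((1 & c) ^ c)   [cost 9]

step 1: and_idem (→) rewrites (((1 & ((c & (c | c)) & (c | c))) ^ c) & ((1 & ((c & (c | c)) & (c | c))) ^ c)) into ((1 & ((c & (c | c)) & (c | c))) ^ c)
step 2: absorb_and (→) rewrites (c & (c | c)) into c, now ((1 & (c & (c | c))) ^ c)
step 3: absorb_and (→) rewrites (c & (c | c)) into c, reaching cost 9 (bound 9)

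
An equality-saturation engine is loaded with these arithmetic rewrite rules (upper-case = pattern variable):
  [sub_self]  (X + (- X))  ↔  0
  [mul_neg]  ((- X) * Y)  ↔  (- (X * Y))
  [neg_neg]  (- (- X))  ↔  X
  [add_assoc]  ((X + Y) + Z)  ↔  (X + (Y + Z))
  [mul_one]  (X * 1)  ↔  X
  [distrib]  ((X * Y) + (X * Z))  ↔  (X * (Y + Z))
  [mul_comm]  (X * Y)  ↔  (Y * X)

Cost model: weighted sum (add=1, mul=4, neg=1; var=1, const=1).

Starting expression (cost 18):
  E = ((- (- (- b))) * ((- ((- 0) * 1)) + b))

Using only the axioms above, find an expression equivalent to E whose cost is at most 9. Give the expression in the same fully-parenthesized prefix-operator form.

((- b) * (0 + b))   [cost 9]

1. [mul_one →] ((- 0) * 1)  →  (- 0);  E = ((- (- (- b))) * ((- (- 0)) + b))
2. [neg_neg →] (- (- 0))  →  0;  E = ((- (- (- b))) * (0 + b))
3. [neg_neg →] (- (- (- b)))  →  (- b);  cost 9 ≤ 9, done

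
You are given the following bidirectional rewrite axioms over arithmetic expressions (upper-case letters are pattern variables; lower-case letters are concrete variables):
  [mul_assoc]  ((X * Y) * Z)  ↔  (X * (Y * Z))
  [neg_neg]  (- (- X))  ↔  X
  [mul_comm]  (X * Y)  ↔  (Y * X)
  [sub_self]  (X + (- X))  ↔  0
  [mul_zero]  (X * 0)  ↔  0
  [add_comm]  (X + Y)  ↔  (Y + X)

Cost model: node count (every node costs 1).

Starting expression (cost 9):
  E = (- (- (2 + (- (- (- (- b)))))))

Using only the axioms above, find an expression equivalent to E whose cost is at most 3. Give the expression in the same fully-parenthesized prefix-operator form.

step 1: neg_neg (→) rewrites (- (- (- (- b)))) into (- (- b)), now (- (- (2 + (- (- b)))))
step 2: neg_neg (→) rewrites (- (- b)) into b, now (- (- (2 + b)))
step 3: neg_neg (→) rewrites (- (- (2 + b))) into (2 + b), reaching cost 3 (bound 3)

(2 + b)   [cost 3]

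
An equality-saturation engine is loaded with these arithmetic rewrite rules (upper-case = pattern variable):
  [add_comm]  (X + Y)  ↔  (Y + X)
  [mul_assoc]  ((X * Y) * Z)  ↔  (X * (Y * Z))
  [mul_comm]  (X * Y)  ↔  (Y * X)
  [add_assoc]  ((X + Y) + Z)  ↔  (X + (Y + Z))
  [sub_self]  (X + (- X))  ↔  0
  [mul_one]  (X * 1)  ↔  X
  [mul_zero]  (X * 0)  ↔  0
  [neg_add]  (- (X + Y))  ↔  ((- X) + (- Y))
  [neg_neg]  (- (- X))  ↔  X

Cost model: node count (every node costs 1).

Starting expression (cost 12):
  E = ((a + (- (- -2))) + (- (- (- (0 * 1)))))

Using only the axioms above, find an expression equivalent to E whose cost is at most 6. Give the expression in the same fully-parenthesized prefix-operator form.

(1) (0 * 1)  =[mul_one →]=  0    ⊢ ((a + (- (- -2))) + (- (- (- 0))))
(2) (- (- (- 0)))  =[neg_neg →]=  (- 0)    ⊢ ((a + (- (- -2))) + (- 0))
(3) (- (- -2))  =[neg_neg →]=  -2    ⊢ cost 6, within 6

((a + -2) + (- 0))   [cost 6]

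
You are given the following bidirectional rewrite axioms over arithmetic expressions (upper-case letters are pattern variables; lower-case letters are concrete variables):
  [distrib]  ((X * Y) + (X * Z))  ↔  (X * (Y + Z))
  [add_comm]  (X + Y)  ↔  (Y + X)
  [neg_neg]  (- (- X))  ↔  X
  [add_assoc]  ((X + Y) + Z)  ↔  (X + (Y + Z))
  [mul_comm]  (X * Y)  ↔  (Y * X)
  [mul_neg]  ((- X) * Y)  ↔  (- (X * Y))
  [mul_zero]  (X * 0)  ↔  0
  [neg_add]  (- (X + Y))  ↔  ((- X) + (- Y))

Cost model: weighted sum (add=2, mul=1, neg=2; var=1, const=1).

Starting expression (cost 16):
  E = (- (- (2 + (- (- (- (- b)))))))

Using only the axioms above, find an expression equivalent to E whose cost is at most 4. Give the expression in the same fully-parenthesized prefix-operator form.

step 1: neg_neg (→) rewrites (- (- (2 + (- (- (- (- b))))))) into (2 + (- (- (- (- b)))))
step 2: neg_neg (→) rewrites (- (- (- b))) into (- b), now (2 + (- (- b)))
step 3: neg_neg (→) rewrites (- (- b)) into b, reaching cost 4 (bound 4)

(2 + b)   [cost 4]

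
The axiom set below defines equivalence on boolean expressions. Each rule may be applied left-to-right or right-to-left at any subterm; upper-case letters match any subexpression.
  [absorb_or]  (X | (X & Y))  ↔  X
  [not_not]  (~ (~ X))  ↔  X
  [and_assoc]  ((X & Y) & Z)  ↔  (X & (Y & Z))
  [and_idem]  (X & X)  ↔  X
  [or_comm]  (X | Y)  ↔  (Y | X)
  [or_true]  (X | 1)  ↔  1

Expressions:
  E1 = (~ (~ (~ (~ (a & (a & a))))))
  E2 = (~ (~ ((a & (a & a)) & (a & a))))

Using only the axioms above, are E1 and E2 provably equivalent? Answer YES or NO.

YES

(1) (a & a)  =[and_idem →]=  a    ⊢ (~ (~ (~ (~ (a & a)))))
(2) (~ (~ (~ (~ (a & a)))))  =[not_not →]=  (~ (~ (a & a)))
(3) (a & a)  =[and_idem ←]=  ((a & a) & (a & a))    ⊢ (~ (~ ((a & a) & (a & a))))
(4) a  =[and_idem ←]=  (a & a)    ⊢ E2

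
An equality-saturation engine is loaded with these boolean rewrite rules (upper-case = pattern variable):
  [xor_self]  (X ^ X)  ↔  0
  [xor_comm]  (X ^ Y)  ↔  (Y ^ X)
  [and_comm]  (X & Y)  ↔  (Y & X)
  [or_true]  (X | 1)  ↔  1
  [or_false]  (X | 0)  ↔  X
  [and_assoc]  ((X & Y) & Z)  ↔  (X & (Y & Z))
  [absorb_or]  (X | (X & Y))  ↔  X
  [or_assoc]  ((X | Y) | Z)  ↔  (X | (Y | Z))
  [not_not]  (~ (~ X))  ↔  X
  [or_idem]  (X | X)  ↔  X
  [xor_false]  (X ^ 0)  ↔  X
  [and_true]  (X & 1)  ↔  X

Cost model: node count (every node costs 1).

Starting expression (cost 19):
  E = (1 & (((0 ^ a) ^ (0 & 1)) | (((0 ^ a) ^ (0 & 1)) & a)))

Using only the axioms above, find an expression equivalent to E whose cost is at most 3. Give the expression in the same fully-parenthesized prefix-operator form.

(1) (((0 ^ a) ^ (0 & 1)) | (((0 ^ a) ^ (0 & 1)) & a))  =[absorb_or →]=  ((0 ^ a) ^ (0 & 1))    ⊢ (1 & ((0 ^ a) ^ (0 & 1)))
(2) (0 & 1)  =[and_true →]=  0    ⊢ (1 & ((0 ^ a) ^ 0))
(3) (1 & ((0 ^ a) ^ 0))  =[and_comm →]=  (((0 ^ a) ^ 0) & 1)
(4) ((0 ^ a) ^ 0)  =[xor_false →]=  (0 ^ a)    ⊢ ((0 ^ a) & 1)
(5) ((0 ^ a) & 1)  =[and_true →]=  (0 ^ a)    ⊢ cost 3, within 3

(0 ^ a)   [cost 3]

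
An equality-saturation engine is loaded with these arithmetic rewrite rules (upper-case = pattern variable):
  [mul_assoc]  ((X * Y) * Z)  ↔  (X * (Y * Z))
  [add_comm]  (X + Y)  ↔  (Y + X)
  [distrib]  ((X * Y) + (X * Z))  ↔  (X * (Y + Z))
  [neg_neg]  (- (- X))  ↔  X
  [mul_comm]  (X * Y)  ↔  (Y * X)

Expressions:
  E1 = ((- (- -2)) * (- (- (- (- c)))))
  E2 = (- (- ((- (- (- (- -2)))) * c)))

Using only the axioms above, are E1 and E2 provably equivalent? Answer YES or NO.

YES

(1) (- (- (- c)))  =[neg_neg →]=  (- c)    ⊢ ((- (- -2)) * (- (- c)))
(2) (- (- c))  =[neg_neg →]=  c    ⊢ ((- (- -2)) * c)
(3) ((- (- -2)) * c)  =[neg_neg ←]=  (- (- ((- (- -2)) * c)))
(4) (- (- -2))  =[neg_neg ←]=  (- (- (- (- -2))))    ⊢ E2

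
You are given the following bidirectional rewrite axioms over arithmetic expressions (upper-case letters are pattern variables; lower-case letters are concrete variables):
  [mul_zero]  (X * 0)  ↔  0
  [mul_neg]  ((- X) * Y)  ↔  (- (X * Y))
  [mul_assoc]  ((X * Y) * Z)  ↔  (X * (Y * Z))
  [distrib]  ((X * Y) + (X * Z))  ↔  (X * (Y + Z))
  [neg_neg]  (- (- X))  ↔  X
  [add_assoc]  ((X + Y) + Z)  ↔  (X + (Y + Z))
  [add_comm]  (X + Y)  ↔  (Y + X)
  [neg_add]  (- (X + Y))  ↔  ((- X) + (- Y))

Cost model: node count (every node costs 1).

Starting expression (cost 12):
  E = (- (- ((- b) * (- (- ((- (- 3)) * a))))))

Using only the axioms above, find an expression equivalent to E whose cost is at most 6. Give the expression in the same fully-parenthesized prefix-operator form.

((- b) * (3 * a))   [cost 6]

1. [neg_neg →] (- (- ((- (- 3)) * a)))  →  ((- (- 3)) * a);  E = (- (- ((- b) * ((- (- 3)) * a))))
2. [neg_neg →] (- (- ((- b) * ((- (- 3)) * a))))  →  ((- b) * ((- (- 3)) * a))
3. [neg_neg →] (- (- 3))  →  3;  cost 6 ≤ 6, done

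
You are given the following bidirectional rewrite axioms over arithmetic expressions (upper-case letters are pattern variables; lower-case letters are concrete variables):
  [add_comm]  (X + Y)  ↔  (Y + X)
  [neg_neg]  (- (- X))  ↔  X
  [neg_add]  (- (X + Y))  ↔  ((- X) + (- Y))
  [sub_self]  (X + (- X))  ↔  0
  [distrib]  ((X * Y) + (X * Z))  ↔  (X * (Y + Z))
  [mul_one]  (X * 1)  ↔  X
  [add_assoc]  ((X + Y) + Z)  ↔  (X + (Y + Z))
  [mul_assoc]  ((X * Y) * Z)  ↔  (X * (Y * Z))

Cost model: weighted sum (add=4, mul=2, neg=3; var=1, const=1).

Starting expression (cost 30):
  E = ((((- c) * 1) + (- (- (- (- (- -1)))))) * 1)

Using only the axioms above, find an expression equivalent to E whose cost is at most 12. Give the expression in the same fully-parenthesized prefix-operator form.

((- c) + (- -1))   [cost 12]

1. [neg_neg →] (- (- (- -1)))  →  (- -1);  E = ((((- c) * 1) + (- (- (- -1)))) * 1)
2. [mul_one →] ((((- c) * 1) + (- (- (- -1)))) * 1)  →  (((- c) * 1) + (- (- (- -1))))
3. [neg_neg →] (- (- -1))  →  -1;  E = (((- c) * 1) + (- -1))
4. [mul_one →] ((- c) * 1)  →  (- c);  cost 12 ≤ 12, done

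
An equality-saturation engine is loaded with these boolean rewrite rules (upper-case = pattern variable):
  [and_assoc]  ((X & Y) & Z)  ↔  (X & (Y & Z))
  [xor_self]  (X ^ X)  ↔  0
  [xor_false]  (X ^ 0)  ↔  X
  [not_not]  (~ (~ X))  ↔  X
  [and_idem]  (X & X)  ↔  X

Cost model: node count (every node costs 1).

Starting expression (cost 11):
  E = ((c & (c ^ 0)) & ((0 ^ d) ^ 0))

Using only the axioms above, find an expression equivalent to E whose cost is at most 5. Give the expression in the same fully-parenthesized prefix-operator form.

(1) (c ^ 0)  =[xor_false →]=  c    ⊢ ((c & c) & ((0 ^ d) ^ 0))
(2) ((0 ^ d) ^ 0)  =[xor_false →]=  (0 ^ d)    ⊢ ((c & c) & (0 ^ d))
(3) (c & c)  =[and_idem →]=  c    ⊢ cost 5, within 5

(c & (0 ^ d))   [cost 5]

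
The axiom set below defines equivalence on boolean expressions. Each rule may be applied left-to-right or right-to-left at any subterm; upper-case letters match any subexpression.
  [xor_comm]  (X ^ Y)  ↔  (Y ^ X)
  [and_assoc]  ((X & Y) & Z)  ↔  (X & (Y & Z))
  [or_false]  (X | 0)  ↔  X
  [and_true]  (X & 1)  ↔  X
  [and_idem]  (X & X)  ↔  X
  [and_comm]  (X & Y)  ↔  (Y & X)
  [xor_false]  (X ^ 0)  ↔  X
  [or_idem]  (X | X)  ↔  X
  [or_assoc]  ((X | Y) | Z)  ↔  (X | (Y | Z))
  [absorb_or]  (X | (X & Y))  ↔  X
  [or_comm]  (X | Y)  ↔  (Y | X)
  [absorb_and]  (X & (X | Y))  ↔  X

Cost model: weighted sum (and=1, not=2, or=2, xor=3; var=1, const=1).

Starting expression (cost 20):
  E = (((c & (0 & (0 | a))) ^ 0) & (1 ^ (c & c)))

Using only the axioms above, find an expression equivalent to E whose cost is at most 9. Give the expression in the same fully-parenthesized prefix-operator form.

((c & 0) & (1 ^ c))   [cost 9]

(1) (c & c)  =[and_idem →]=  c    ⊢ (((c & (0 & (0 | a))) ^ 0) & (1 ^ c))
(2) ((c & (0 & (0 | a))) ^ 0)  =[xor_false →]=  (c & (0 & (0 | a)))    ⊢ ((c & (0 & (0 | a))) & (1 ^ c))
(3) (0 & (0 | a))  =[absorb_and →]=  0    ⊢ cost 9, within 9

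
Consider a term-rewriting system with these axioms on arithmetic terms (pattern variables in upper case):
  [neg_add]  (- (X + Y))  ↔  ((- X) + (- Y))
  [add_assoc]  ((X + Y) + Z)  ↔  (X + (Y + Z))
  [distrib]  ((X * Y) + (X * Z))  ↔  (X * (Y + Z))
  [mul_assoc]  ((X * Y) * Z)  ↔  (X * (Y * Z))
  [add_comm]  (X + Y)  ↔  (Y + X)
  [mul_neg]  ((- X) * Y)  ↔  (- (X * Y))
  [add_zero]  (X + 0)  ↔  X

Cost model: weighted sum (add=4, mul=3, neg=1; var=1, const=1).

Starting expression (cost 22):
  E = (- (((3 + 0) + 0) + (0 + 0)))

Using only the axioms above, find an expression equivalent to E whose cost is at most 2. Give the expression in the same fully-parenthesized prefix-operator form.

(- 3)   [cost 2]

1. [add_zero →] (3 + 0)  →  3;  E = (- ((3 + 0) + (0 + 0)))
2. [add_zero →] (3 + 0)  →  3;  E = (- (3 + (0 + 0)))
3. [add_zero →] (0 + 0)  →  0;  E = (- (3 + 0))
4. [add_zero →] (3 + 0)  →  3;  cost 2 ≤ 2, done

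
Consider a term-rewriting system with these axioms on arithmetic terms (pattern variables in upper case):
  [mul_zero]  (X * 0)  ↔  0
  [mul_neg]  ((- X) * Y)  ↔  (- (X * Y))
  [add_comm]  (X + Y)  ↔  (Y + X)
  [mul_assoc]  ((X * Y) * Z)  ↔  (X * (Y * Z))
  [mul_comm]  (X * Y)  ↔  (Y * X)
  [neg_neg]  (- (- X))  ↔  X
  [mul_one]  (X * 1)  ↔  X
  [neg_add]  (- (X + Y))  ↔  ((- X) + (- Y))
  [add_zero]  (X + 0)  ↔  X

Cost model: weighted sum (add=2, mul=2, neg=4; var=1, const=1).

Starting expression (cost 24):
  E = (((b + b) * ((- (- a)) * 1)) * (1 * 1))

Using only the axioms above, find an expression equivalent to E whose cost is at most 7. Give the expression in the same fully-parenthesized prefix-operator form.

1. [mul_one →] ((- (- a)) * 1)  →  (- (- a));  E = (((b + b) * (- (- a))) * (1 * 1))
2. [neg_neg →] (- (- a))  →  a;  E = (((b + b) * a) * (1 * 1))
3. [mul_one →] (1 * 1)  →  1;  E = (((b + b) * a) * 1)
4. [mul_one →] (((b + b) * a) * 1)  →  ((b + b) * a);  cost 7 ≤ 7, done

((b + b) * a)   [cost 7]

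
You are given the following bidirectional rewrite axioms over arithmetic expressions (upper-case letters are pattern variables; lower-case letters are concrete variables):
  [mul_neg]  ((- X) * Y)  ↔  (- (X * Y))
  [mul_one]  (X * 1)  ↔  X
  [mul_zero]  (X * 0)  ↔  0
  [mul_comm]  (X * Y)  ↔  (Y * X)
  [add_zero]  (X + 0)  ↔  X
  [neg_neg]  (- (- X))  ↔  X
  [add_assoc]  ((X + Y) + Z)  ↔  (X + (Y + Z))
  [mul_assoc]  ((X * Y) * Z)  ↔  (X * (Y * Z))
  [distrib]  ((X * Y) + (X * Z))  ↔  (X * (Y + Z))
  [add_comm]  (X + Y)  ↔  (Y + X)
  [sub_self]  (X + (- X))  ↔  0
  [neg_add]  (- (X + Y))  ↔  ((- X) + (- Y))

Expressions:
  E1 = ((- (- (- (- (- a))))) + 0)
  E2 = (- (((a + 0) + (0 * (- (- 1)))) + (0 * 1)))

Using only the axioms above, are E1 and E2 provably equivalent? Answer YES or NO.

step 1: add_zero (→) rewrites ((- (- (- (- (- a))))) + 0) into (- (- (- (- (- a)))))
step 2: neg_neg (→) rewrites (- (- (- (- a)))) into (- (- a)), now (- (- (- a)))
step 3: neg_neg (→) rewrites (- (- (- a))) into (- a)
step 4: add_zero (←) rewrites a into (a + 0), now (- (a + 0))
step 5: add_zero (←) rewrites a into (a + 0), now (- ((a + 0) + 0))
step 6: add_zero (←) rewrites (a + 0) into ((a + 0) + 0), now (- (((a + 0) + 0) + 0))
step 7: mul_one (←) rewrites 0 into (0 * 1), now (- (((a + 0) + (0 * 1)) + 0))
step 8: mul_one (←) rewrites 0 into (0 * 1), now (- (((a + 0) + (0 * 1)) + (0 * 1)))
step 9: neg_neg (←) rewrites 1 into (- (- 1)), which is E2

YES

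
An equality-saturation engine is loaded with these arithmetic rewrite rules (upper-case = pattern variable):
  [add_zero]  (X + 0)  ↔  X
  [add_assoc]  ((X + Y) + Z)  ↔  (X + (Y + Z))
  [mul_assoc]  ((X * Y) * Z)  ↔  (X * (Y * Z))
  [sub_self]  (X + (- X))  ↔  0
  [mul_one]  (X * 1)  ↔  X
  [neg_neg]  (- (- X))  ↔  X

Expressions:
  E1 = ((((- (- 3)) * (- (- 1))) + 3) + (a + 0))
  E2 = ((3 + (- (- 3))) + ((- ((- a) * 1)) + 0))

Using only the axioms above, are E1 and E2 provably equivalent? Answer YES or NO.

1. [neg_neg →] (- (- 1))  →  1;  E1 = ((((- (- 3)) * 1) + 3) + (a + 0))
2. [neg_neg →] (- (- 3))  →  3;  E1 = (((3 * 1) + 3) + (a + 0))
3. [mul_one →] (3 * 1)  →  3;  E1 = ((3 + 3) + (a + 0))
4. [neg_neg ←] 3  →  (- (- 3));  E1 = ((3 + (- (- 3))) + (a + 0))
5. [neg_neg ←] a  →  (- (- a));  E1 = ((3 + (- (- 3))) + ((- (- a)) + 0))
6. [mul_one ←] (- a)  →  ((- a) * 1);  this is E2

YES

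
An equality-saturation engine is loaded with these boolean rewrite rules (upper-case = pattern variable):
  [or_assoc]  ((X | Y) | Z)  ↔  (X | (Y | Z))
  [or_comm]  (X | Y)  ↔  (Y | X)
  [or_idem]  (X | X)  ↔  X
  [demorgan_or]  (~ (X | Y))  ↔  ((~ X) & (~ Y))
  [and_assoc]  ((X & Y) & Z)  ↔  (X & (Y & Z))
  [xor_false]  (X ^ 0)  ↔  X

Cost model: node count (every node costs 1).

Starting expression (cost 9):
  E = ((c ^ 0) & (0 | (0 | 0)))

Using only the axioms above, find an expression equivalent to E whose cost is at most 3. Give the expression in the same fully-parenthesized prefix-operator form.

(c & 0)   [cost 3]

1. [xor_false →] (c ^ 0)  →  c;  E = (c & (0 | (0 | 0)))
2. [or_idem →] (0 | 0)  →  0;  E = (c & (0 | 0))
3. [or_idem →] (0 | 0)  →  0;  cost 3 ≤ 3, done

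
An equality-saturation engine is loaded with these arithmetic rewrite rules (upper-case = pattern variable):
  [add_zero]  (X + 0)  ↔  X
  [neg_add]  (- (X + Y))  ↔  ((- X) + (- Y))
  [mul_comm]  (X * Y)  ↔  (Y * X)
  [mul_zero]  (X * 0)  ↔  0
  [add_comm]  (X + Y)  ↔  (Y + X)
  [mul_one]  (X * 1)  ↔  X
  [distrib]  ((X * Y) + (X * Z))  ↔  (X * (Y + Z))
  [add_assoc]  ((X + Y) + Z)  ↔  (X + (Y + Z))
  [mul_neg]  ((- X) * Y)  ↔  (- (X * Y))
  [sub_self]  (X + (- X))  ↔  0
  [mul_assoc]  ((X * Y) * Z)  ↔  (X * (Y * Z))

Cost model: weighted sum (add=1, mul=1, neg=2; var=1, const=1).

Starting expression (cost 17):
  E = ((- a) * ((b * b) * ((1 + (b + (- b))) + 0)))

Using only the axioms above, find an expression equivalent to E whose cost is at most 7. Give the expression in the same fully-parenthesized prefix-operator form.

1. [sub_self →] (b + (- b))  →  0;  E = ((- a) * ((b * b) * ((1 + 0) + 0)))
2. [add_zero →] (1 + 0)  →  1;  E = ((- a) * ((b * b) * (1 + 0)))
3. [add_zero →] (1 + 0)  →  1;  E = ((- a) * ((b * b) * 1))
4. [mul_one →] ((b * b) * 1)  →  (b * b);  cost 7 ≤ 7, done

((- a) * (b * b))   [cost 7]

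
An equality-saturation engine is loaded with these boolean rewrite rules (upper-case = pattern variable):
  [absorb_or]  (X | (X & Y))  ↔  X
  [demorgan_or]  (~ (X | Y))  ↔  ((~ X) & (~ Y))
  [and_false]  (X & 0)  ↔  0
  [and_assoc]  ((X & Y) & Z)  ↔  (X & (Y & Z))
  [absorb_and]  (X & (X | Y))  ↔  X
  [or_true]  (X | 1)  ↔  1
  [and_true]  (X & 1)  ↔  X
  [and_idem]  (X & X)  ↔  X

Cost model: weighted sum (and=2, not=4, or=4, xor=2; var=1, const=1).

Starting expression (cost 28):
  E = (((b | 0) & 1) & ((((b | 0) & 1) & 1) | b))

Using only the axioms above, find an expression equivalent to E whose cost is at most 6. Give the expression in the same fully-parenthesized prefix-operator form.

(1) ((b | 0) & 1)  =[and_true →]=  (b | 0)    ⊢ (((b | 0) & 1) & (((b | 0) & 1) | b))
(2) (((b | 0) & 1) & (((b | 0) & 1) | b))  =[absorb_and →]=  ((b | 0) & 1)
(3) ((b | 0) & 1)  =[and_true →]=  (b | 0)    ⊢ cost 6, within 6

(b | 0)   [cost 6]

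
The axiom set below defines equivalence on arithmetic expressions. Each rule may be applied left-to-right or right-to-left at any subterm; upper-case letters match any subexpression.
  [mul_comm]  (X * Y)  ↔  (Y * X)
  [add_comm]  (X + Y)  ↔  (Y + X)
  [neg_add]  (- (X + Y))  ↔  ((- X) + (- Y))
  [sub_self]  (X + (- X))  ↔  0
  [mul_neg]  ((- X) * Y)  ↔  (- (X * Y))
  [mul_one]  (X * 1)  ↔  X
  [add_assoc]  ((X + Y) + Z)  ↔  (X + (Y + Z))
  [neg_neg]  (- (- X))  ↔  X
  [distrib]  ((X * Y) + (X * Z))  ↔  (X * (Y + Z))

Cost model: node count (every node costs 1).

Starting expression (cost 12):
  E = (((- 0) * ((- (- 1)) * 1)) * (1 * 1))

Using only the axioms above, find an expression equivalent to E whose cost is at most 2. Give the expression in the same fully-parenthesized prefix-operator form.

step 1: mul_one (→) rewrites ((- (- 1)) * 1) into (- (- 1)), now (((- 0) * (- (- 1))) * (1 * 1))
step 2: mul_one (→) rewrites (1 * 1) into 1, now (((- 0) * (- (- 1))) * 1)
step 3: neg_neg (→) rewrites (- (- 1)) into 1, now (((- 0) * 1) * 1)
step 4: mul_one (→) rewrites (((- 0) * 1) * 1) into ((- 0) * 1)
step 5: mul_one (→) rewrites ((- 0) * 1) into (- 0), reaching cost 2 (bound 2)

(- 0)   [cost 2]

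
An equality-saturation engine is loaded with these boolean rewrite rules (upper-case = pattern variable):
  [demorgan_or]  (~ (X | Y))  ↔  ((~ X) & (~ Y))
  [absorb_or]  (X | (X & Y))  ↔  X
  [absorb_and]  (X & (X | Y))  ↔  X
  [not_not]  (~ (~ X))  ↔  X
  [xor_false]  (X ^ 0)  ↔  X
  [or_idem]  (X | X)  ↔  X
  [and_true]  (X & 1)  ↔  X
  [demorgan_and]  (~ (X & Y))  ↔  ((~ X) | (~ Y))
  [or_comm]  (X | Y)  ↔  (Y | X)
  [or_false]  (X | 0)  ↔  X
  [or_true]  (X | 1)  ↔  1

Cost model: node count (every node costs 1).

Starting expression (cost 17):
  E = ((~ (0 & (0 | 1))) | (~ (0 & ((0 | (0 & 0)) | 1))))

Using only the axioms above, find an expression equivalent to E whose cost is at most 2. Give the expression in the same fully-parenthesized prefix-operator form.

step 1: absorb_or (→) rewrites (0 | (0 & 0)) into 0, now ((~ (0 & (0 | 1))) | (~ (0 & (0 | 1))))
step 2: or_idem (→) rewrites ((~ (0 & (0 | 1))) | (~ (0 & (0 | 1)))) into (~ (0 & (0 | 1)))
step 3: absorb_and (→) rewrites (0 & (0 | 1)) into 0, reaching cost 2 (bound 2)

(~ 0)   [cost 2]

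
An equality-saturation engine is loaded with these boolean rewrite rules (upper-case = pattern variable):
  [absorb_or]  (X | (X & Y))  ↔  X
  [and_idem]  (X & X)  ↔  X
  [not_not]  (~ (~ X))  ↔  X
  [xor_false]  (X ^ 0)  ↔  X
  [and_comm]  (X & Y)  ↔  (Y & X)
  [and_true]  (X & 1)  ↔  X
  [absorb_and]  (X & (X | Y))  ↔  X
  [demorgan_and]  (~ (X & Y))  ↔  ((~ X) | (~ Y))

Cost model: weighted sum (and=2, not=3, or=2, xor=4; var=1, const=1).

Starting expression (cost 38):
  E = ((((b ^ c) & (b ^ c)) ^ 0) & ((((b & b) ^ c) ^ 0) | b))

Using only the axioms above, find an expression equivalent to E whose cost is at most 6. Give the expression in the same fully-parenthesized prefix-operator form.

(b ^ c)   [cost 6]

(1) (b & b)  =[and_idem →]=  b    ⊢ ((((b ^ c) & (b ^ c)) ^ 0) & (((b ^ c) ^ 0) | b))
(2) ((b ^ c) & (b ^ c))  =[and_idem →]=  (b ^ c)    ⊢ (((b ^ c) ^ 0) & (((b ^ c) ^ 0) | b))
(3) (((b ^ c) ^ 0) & (((b ^ c) ^ 0) | b))  =[absorb_and →]=  ((b ^ c) ^ 0)
(4) ((b ^ c) ^ 0)  =[xor_false →]=  (b ^ c)    ⊢ cost 6, within 6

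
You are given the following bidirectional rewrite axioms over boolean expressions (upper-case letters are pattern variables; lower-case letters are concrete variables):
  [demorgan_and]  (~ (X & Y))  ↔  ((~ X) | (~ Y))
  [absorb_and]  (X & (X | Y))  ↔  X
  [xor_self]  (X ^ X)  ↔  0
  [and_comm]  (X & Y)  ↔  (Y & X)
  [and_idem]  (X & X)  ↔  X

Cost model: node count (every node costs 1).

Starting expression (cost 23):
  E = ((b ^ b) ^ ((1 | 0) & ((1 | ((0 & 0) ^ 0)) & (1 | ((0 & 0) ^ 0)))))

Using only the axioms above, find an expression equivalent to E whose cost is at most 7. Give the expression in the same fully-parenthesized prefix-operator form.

((b ^ b) ^ (1 | 0))   [cost 7]

step 1: and_idem (→) rewrites ((1 | ((0 & 0) ^ 0)) & (1 | ((0 & 0) ^ 0))) into (1 | ((0 & 0) ^ 0)), now ((b ^ b) ^ ((1 | 0) & (1 | ((0 & 0) ^ 0))))
step 2: and_idem (→) rewrites (0 & 0) into 0, now ((b ^ b) ^ ((1 | 0) & (1 | (0 ^ 0))))
step 3: xor_self (→) rewrites (0 ^ 0) into 0, now ((b ^ b) ^ ((1 | 0) & (1 | 0)))
step 4: and_idem (→) rewrites ((1 | 0) & (1 | 0)) into (1 | 0), reaching cost 7 (bound 7)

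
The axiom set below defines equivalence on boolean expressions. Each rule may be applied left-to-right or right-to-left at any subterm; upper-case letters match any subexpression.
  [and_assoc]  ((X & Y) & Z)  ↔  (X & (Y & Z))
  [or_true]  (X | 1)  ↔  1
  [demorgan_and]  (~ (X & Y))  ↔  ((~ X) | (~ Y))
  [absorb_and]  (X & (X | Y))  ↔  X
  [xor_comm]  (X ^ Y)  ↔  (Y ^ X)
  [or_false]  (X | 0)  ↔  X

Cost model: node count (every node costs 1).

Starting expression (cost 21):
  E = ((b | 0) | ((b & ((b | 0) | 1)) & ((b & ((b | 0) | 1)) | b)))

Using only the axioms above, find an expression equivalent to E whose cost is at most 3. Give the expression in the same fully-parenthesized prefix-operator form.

1. [absorb_and →] ((b & ((b | 0) | 1)) & ((b & ((b | 0) | 1)) | b))  →  (b & ((b | 0) | 1));  E = ((b | 0) | (b & ((b | 0) | 1)))
2. [or_false →] (b | 0)  →  b;  E = (b | (b & ((b | 0) | 1)))
3. [or_false →] (b | 0)  →  b;  E = (b | (b & (b | 1)))
4. [absorb_and →] (b & (b | 1))  →  b;  cost 3 ≤ 3, done

(b | b)   [cost 3]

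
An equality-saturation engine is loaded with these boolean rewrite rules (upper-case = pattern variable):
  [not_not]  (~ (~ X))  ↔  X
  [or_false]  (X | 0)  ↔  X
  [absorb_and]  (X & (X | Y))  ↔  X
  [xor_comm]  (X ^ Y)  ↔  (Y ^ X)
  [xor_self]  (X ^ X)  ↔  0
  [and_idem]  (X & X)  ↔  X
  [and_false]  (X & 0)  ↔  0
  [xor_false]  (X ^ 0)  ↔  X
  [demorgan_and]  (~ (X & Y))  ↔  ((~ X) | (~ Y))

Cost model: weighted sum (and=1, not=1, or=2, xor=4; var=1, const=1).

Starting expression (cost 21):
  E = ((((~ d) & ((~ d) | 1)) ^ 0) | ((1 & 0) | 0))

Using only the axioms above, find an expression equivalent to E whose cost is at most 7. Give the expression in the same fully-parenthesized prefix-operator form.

step 1: absorb_and (→) rewrites ((~ d) & ((~ d) | 1)) into (~ d), now (((~ d) ^ 0) | ((1 & 0) | 0))
step 2: xor_false (→) rewrites ((~ d) ^ 0) into (~ d), now ((~ d) | ((1 & 0) | 0))
step 3: or_false (→) rewrites ((1 & 0) | 0) into (1 & 0), reaching cost 7 (bound 7)

((~ d) | (1 & 0))   [cost 7]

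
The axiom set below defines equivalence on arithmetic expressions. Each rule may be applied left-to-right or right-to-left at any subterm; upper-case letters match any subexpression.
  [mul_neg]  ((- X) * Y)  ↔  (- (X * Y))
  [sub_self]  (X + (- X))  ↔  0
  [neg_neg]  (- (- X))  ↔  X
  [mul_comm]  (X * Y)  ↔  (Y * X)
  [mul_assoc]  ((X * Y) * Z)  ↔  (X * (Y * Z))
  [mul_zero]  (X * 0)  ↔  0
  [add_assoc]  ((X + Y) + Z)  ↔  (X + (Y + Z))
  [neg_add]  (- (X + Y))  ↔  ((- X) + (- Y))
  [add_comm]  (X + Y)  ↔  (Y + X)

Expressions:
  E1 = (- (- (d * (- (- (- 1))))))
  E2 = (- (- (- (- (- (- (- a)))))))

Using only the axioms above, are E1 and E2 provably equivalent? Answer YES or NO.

NO

Every axiom is a valid identity, so a rewrite proof would force E1 and E2 to agree under every assignment.
At a=0, d=1: E1 = -1 but E2 = 0; they differ, so no derivation exists.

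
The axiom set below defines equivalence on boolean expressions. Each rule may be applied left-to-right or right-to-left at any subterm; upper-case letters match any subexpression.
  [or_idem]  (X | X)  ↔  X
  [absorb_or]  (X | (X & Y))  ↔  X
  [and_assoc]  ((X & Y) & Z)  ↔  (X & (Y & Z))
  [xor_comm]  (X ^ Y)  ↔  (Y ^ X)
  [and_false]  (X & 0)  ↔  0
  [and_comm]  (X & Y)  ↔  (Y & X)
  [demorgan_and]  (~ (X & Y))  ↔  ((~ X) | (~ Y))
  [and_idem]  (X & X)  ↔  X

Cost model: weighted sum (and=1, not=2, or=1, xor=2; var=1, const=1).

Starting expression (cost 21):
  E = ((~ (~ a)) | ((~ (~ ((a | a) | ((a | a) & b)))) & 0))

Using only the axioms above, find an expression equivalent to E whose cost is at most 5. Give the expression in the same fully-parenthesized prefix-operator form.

(~ (~ a))   [cost 5]

1. [absorb_or →] ((a | a) | ((a | a) & b))  →  (a | a);  E = ((~ (~ a)) | ((~ (~ (a | a))) & 0))
2. [or_idem →] (a | a)  →  a;  E = ((~ (~ a)) | ((~ (~ a)) & 0))
3. [absorb_or →] ((~ (~ a)) | ((~ (~ a)) & 0))  →  (~ (~ a));  cost 5 ≤ 5, done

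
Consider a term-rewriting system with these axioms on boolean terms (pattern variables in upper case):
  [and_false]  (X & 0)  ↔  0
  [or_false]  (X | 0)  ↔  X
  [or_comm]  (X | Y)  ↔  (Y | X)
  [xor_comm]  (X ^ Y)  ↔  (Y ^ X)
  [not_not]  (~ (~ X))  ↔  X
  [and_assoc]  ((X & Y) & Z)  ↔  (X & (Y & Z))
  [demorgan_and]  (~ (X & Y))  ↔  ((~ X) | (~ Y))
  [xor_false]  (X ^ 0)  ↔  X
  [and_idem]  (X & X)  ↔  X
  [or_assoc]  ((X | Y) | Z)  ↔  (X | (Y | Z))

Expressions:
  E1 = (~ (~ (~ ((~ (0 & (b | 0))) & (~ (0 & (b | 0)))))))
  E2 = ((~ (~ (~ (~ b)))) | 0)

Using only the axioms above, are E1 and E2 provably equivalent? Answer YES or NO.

All listed rules preserve value, hence provable equivalence implies equal values everywhere; look for a separating assignment.
b=1 gives E1 ↦ 0, E2 ↦ 1; values differ ⇒ not provably equivalent.

NO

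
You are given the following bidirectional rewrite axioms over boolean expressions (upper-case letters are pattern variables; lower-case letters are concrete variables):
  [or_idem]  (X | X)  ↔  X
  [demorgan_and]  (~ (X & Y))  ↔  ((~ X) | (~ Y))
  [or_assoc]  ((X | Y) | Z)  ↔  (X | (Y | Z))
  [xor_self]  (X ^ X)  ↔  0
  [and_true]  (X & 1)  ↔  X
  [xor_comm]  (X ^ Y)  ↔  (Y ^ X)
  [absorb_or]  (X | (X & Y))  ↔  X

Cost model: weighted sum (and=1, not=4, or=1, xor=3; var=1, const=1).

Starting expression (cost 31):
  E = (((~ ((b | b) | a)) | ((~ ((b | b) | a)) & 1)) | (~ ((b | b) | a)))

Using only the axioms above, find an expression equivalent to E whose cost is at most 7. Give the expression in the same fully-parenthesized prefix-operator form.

1. [absorb_or →] ((~ ((b | b) | a)) | ((~ ((b | b) | a)) & 1))  →  (~ ((b | b) | a));  E = ((~ ((b | b) | a)) | (~ ((b | b) | a)))
2. [or_idem →] ((~ ((b | b) | a)) | (~ ((b | b) | a)))  →  (~ ((b | b) | a))
3. [or_idem →] (b | b)  →  b;  cost 7 ≤ 7, done

(~ (b | a))   [cost 7]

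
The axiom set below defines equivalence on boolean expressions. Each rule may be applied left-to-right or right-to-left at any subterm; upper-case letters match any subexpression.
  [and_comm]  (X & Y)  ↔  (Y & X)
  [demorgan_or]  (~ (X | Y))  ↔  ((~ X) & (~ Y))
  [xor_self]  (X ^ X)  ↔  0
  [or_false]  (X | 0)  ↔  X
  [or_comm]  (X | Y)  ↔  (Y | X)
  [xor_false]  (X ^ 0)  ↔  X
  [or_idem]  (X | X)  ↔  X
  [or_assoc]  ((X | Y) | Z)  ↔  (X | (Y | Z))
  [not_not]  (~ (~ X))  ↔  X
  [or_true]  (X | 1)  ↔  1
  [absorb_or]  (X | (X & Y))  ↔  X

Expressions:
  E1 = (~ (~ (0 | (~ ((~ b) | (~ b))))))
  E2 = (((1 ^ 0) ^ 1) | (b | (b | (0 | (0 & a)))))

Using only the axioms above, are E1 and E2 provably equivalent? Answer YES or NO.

step 1: not_not (→) rewrites (~ (~ (0 | (~ ((~ b) | (~ b)))))) into (0 | (~ ((~ b) | (~ b))))
step 2: or_idem (→) rewrites ((~ b) | (~ b)) into (~ b), now (0 | (~ (~ b)))
step 3: not_not (→) rewrites (~ (~ b)) into b, now (0 | b)
step 4: or_idem (←) rewrites b into (b | b), now (0 | (b | b))
step 5: or_false (←) rewrites b into (b | 0), now (0 | (b | (b | 0)))
step 6: xor_self (←) rewrites 0 into (1 ^ 1), now ((1 ^ 1) | (b | (b | 0)))
step 7: xor_false (←) rewrites 1 into (1 ^ 0), now (((1 ^ 0) ^ 1) | (b | (b | 0)))
step 8: absorb_or (←) rewrites 0 into (0 | (0 & a)), which is E2

YES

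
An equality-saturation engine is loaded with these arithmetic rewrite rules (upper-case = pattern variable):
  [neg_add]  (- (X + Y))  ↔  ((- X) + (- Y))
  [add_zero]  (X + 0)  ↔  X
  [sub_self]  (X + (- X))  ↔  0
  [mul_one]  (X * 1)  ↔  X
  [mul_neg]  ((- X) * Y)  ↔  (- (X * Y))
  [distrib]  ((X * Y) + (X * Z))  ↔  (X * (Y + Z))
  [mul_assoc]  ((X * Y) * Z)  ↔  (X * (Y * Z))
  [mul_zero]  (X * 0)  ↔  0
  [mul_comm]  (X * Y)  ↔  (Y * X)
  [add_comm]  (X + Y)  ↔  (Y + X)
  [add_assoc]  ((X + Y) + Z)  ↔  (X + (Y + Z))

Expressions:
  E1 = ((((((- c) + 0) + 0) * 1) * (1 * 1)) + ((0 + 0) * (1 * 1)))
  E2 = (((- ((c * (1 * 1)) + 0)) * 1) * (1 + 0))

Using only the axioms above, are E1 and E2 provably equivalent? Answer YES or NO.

(1) ((((- c) + 0) + 0) * 1)  =[mul_one →]=  (((- c) + 0) + 0)    ⊢ (((((- c) + 0) + 0) * (1 * 1)) + ((0 + 0) * (1 * 1)))
(2) (1 * 1)  =[mul_one →]=  1    ⊢ (((((- c) + 0) + 0) * (1 * 1)) + ((0 + 0) * 1))
(3) ((0 + 0) * 1)  =[mul_one →]=  (0 + 0)    ⊢ (((((- c) + 0) + 0) * (1 * 1)) + (0 + 0))
(4) (1 * 1)  =[mul_one →]=  1    ⊢ (((((- c) + 0) + 0) * 1) + (0 + 0))
(5) ((- c) + 0)  =[add_zero →]=  (- c)    ⊢ ((((- c) + 0) * 1) + (0 + 0))
(6) (((- c) + 0) * 1)  =[mul_one →]=  ((- c) + 0)    ⊢ (((- c) + 0) + (0 + 0))
(7) (0 + 0)  =[add_zero →]=  0    ⊢ (((- c) + 0) + 0)
(8) (((- c) + 0) + 0)  =[add_assoc →]=  ((- c) + (0 + 0))
(9) (0 + 0)  =[add_zero →]=  0    ⊢ ((- c) + 0)
(10) ((- c) + 0)  =[add_zero →]=  (- c)
(11) (- c)  =[mul_one ←]=  ((- c) * 1)
(12) c  =[add_zero ←]=  (c + 0)    ⊢ ((- (c + 0)) * 1)
(13) c  =[mul_one ←]=  (c * 1)    ⊢ ((- ((c * 1) + 0)) * 1)
(14) ((- ((c * 1) + 0)) * 1)  =[mul_one ←]=  (((- ((c * 1) + 0)) * 1) * 1)
(15) 1  =[add_zero ←]=  (1 + 0)    ⊢ (((- ((c * 1) + 0)) * 1) * (1 + 0))
(16) 1  =[mul_one ←]=  (1 * 1)    ⊢ E2

YES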